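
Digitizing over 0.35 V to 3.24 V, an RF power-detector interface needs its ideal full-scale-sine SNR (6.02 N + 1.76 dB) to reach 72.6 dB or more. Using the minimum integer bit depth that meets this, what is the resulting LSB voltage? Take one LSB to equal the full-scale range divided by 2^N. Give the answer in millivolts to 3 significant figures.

Full-scale range = 3.24 V − (0.35 V) = 2.89 V.
N ≥ (72.6 − 1.76)/6.02 = 11.767 → N_min = 12.
One LSB is 2.89 V / 4096 = 0.706 mV.

0.706 mV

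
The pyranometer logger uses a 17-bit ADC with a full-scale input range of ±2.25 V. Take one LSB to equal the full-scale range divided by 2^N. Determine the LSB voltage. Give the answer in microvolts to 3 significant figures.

34.3 µV

Full-scale range = 2.25 V − (-2.25 V) = 4.5 V.
2^17 = 131072 levels.
LSB = 4.5 V / 2^17 = 34.3 µV.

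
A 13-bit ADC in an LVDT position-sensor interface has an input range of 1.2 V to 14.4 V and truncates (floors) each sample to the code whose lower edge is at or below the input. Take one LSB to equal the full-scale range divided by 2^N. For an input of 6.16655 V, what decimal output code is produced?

3082

Full-scale range = 14.4 V − (1.2 V) = 13.2 V. LSB = 13.2 V / 2^13 ≈ 1.611 mV.
V_in − V_min = 6.16655 − (1.2) = 4.96655 V.
Divide by LSB: 4.96655 × 8192/13.2 = 3082.2710.
Truncating gives code 3082.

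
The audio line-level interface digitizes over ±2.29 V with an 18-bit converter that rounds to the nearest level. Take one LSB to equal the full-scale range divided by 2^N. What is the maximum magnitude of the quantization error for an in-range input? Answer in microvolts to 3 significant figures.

8.74 µV

Full-scale range = 2.29 V − (-2.29 V) = 4.58 V.
LSB = 4.58 V ÷ 2^18 = 4.58/262144 V = 17.471 µV.
Worst-case error for round-to-nearest is half an LSB: 8.74 µV.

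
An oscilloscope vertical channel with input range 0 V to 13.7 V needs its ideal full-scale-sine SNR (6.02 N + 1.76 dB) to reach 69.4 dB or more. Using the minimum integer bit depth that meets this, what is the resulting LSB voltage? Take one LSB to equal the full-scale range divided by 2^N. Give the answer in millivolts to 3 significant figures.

3.34 mV

Span = 13.7 V.
N ≥ (69.4 − 1.76)/6.02 = 11.236 → N_min = 12.
Step size = 13.7/4096 V = 3.34 mV.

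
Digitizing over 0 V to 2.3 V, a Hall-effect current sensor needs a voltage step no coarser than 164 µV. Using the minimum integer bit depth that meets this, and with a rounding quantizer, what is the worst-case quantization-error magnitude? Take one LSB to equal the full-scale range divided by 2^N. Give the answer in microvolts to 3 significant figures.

V_FS = 2.3 V.
2.3 V / 164 µV = 14020. Since 2^13 = 8192 and 2^14 = 16384, N = 14.
Step size = 2.3/16384 V = 140.38 µV.
Half an LSB is 70.2 µV.

70.2 µV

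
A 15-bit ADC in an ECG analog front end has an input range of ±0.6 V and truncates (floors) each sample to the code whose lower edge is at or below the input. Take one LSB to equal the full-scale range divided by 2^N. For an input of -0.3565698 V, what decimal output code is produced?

Range = 0.6 − (-0.6) = 1.2 V. LSB = 1.2 V / 2^15 ≈ 36.62 µV.
code = ⌊(V_in − V_min)/LSB⌋ = ⌊(V_in − V_min) × 2^15 / range⌋
     = ⌊(-0.3565698 − (-0.6)) × 32768 / 1.2⌋ = ⌊0.2434302 × 32768/1.2⌋
     = ⌊6647.267⌋ = 6647.

6647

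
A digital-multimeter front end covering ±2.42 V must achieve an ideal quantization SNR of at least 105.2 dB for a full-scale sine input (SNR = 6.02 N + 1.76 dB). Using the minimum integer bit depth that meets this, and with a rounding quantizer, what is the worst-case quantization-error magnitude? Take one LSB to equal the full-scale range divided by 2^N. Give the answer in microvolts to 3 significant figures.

Full-scale range = 2.42 V − (-2.42 V) = 4.84 V.
6.02 N + 1.76 ≥ 105.2 gives N ≥ 17.183, so the minimum integer is 18.
Step size = 4.84/262144 V = 18.463 µV.
Half an LSB is 9.23 µV.

9.23 µV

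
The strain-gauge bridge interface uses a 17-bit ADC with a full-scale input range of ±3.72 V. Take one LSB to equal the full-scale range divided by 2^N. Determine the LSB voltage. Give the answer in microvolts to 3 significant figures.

56.8 µV

Range = 3.72 − (-3.72) = 7.44 V.
Number of codes = 2^17 = 131072.
One LSB is 7.44 V / 131072 = 56.8 µV.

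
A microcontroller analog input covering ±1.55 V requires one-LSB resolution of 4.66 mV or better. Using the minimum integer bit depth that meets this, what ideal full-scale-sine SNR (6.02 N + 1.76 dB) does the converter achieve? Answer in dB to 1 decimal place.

Range = 1.55 − (-1.55) = 3.1 V.
Need 2^N ≥ 3.1 V / 4.66 mV = 665.2 → N_min = 10.
Ideal SNR at N = 10: 6.02·10 + 1.76 = 62.0 dB.

62.0 dB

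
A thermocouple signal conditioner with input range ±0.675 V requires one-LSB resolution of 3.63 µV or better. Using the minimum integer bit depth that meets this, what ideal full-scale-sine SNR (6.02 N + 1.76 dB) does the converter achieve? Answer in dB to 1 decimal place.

116.1 dB

Span: 0.675 V − (-0.675 V) = 1.35 V.
Required number of levels: 1.35/3.63 µV = 371900; smallest N with 2^N ≥ that is 19.
Ideal SNR at N = 19: 6.02·19 + 1.76 = 116.1 dB.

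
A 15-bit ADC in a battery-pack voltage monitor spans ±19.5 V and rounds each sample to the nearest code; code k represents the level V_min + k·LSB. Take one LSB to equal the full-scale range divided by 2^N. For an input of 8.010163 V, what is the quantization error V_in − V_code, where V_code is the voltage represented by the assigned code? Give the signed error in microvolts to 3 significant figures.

Full-scale range = 19.5 V − (-19.5 V) = 39 V. LSB = 39 V / 2^15 ≈ 1.190 mV.
Position in LSBs: (8.010163 − (-19.5)) × 32768/39 = 23114.1800; rounding gives k = 23114.
V_code = V_min + k × range/2^15 = -19.5 + 23114 × 39/32768 = 8.0099487305 V.
V_in − V_code = 8.010163 − (8.0099487305) = +214 µV.

+214 µV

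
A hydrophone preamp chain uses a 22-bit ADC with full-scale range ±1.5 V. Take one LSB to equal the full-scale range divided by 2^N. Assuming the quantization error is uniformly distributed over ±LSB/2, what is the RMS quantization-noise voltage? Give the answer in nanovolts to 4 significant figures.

Range = 1.5 − (-1.5) = 3 V.
LSB = 3 V ÷ 2^22 = 3/4194304 V = 0.715256 µV.
V_rms = LSB/√12 = 0.715256 µV / √12 = 206.5 nV.

206.5 nV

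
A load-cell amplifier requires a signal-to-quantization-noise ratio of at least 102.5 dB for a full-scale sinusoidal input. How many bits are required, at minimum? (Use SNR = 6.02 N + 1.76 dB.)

Required N = ⌈(102.5 − 1.76)/6.02⌉ = ⌈16.734⌉ = 17.

17 bits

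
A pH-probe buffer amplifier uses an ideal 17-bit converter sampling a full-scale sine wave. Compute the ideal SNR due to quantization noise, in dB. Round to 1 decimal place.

6.02(17) + 1.76 = 102.34 + 1.76 = 104.10 dB.

104.1 dB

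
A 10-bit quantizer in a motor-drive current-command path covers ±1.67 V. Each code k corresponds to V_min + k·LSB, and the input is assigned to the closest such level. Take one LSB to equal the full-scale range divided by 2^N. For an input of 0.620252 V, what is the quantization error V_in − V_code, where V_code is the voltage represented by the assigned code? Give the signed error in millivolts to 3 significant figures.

+0.525 mV

Full-scale range = 1.67 V − (-1.67 V) = 3.34 V. LSB = 3.34 V / 2^10 ≈ 3.262 mV.
(V_in − V_min)/LSB = (0.620252 − (-1.67)) × 1024/3.34 = 702.1611 → nearest code k = 702.
Reconstructed level: -1.67 + 702 × 3.34/1024 V = 0.6197265625 V.
Error = V_in − V_code = 0.620252 − (0.6197265625) = +0.525 mV.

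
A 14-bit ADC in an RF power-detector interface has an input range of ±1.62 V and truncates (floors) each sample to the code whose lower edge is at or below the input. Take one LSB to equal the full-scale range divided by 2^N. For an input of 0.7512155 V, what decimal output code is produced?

11990

Full-scale range = 1.62 V − (-1.62 V) = 3.24 V. LSB = 3.24 V / 2^14 ≈ 197.8 µV.
(V_in − V_min) × 2^14/range = (0.7512155 − (-1.62)) × 16384/3.24 = 11990.739.
Floor → code = 11990.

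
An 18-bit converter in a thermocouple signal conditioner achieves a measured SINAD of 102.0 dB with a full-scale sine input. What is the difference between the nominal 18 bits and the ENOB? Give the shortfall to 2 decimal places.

Effective bits = (102.0 − 1.76)/6.02 = 16.6512.
Lost resolution: 18 − 16.6512 = 1.3488 bits.

1.35 bits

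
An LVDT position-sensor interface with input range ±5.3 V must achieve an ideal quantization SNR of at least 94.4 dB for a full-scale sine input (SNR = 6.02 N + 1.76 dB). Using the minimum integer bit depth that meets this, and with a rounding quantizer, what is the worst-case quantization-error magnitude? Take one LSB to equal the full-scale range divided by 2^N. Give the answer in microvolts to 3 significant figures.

Span: 5.3 V − (-5.3 V) = 10.6 V.
Solving 6.02 N ≥ 94.4 − 1.76: N ≥ 15.389. Round up → N = 16.
Step size = 10.6/65536 V = 161.74 µV.
|e|_max = LSB/2 = 80.9 µV.

80.9 µV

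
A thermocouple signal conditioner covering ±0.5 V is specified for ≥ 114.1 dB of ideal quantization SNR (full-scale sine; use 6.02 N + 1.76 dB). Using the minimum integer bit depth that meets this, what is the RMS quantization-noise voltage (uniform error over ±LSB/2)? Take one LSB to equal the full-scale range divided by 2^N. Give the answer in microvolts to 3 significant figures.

0.551 µV

The full-scale span is 0.5 − (-0.5) = 1 V.
Required N = ⌈(114.1 − 1.76)/6.02⌉ = ⌈18.661⌉ = 19.
Step size = 1/524288 V = 1.9073 µV.
V_rms = LSB/√12 = 0.551 µV.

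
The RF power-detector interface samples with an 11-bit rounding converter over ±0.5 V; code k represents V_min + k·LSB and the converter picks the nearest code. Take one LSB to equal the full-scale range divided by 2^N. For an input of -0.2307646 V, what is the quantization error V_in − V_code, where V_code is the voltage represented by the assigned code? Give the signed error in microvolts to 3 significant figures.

+192 µV

The full-scale span is 0.5 − (-0.5) = 1 V. LSB = 1 V / 2^11 ≈ 488.3 µV.
(V_in − V_min)/LSB = (-0.2307646 − (-0.5)) × 2048/1 = 551.3941 → nearest code k = 551.
Reconstructed level: -0.5 + 551 × 1/2048 V = -0.2309570313 V.
V_in − V_code = -0.2307646 − (-0.2309570313) = +192 µV.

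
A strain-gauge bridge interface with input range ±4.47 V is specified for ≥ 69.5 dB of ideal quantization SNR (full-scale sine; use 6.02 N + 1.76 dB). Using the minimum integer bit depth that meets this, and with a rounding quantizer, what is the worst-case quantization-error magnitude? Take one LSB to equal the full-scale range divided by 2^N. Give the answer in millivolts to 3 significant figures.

1.09 mV

Full-scale range = 4.47 V − (-4.47 V) = 8.94 V.
6.02 N + 1.76 ≥ 69.5 gives N ≥ 11.252, so the minimum integer is 12.
Step size = 8.94/4096 V = 2.1826 mV.
Half an LSB is 1.09 mV.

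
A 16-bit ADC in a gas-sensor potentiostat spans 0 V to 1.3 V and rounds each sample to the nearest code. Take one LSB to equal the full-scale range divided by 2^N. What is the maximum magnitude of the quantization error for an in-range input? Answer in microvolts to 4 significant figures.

Span = 1.3 V.
LSB = 1.3 V / 2^16 = 19.8364 µV.
Worst-case error for round-to-nearest is half an LSB: 9.918 µV.

9.918 µV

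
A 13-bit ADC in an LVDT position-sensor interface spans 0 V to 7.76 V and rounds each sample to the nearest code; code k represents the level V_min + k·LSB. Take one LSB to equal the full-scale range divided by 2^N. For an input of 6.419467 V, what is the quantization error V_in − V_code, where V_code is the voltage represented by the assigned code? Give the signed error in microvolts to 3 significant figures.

V_FS = 7.76 V. LSB = 7.76 V / 2^13 ≈ 0.9473 mV.
Position in LSBs: (6.419467 − (0)) × 8192/7.76 = 6776.8394; rounding gives k = 6777.
V_code = V_min + k × range/2^13 = 0 + 6777 × 7.76/8192 = 6.419619141 V.
Error = V_in − V_code = 6.419467 − (6.419619141) = −152 µV.

−152 µV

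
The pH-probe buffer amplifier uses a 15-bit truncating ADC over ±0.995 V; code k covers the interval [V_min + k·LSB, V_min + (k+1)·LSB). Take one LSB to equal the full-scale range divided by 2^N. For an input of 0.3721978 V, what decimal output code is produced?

The full-scale span is 0.995 − (-0.995) = 1.99 V. LSB = 1.99 V / 2^15 ≈ 60.73 µV.
code = ⌊(V_in − V_min)/LSB⌋ = ⌊(V_in − V_min) × 2^15 / range⌋
     = ⌊(0.3721978 − (-0.995)) × 32768 / 1.99⌋ = ⌊1.3671978 × 32768/1.99⌋
     = ⌊22512.732⌋ = 22512.

22512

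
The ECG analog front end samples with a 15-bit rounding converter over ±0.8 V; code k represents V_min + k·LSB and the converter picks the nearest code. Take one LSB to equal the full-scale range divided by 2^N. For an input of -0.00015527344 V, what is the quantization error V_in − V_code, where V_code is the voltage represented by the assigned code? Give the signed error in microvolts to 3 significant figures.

Span: 0.8 V − (-0.8 V) = 1.6 V. LSB = 1.6 V / 2^15 ≈ 48.83 µV.
(-0.00015527344 − (-0.8)) / LSB = 0.79984472656 × 32768/1.6 = 16380.8200. Nearest integer: k = 16381.
Reconstructed level: -0.8 + 16381 × 1.6/32768 V = -0.00014648437500 V.
e = -0.00015527344 − (-0.00014648437500) = −8.79 µV.

−8.79 µV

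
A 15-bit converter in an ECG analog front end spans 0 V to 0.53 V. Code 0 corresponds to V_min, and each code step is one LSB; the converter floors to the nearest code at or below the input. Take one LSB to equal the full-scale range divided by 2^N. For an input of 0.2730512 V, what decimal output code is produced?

Span = 0.53 V. LSB = 0.53 V / 2^15 ≈ 16.17 µV.
V_in − V_min = 0.2730512 − (0) = 0.2730512 V.
Divide by LSB: 0.2730512 × 32768/0.53 = 16881.7768.
Truncating gives code 16881.

16881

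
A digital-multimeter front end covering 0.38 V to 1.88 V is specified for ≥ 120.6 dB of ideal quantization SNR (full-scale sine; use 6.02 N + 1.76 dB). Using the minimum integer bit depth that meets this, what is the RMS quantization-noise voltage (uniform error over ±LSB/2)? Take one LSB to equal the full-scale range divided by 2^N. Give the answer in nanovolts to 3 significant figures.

413 nV

Range = 1.88 − (0.38) = 1.5 V.
Required N = ⌈(120.6 − 1.76)/6.02⌉ = ⌈19.741⌉ = 20.
LSB = 1.5 V ÷ 2^20 = 1.5/1048576 V = 1.4305 µV.
V_rms = LSB/√12 = 413 nV.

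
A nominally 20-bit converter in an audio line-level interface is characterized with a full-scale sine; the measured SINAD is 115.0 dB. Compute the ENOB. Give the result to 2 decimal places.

ENOB = (SINAD − 1.76) / 6.02 = (115.0 − 1.76) / 6.02 = 113.24 / 6.02 = 18.8106.

18.81 bits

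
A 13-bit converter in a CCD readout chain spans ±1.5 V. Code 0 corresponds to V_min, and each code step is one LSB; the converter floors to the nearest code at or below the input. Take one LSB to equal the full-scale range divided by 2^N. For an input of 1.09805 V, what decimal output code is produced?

The full-scale span is 1.5 − (-1.5) = 3 V. LSB = 3 V / 2^13 ≈ 366.2 µV.
code = ⌊(V_in − V_min)/LSB⌋ = ⌊(V_in − V_min) × 2^13 / range⌋
     = ⌊(1.09805 − (-1.5)) × 8192 / 3⌋ = ⌊2.59805 × 8192/3⌋
     = ⌊7094.409⌋ = 7094.

7094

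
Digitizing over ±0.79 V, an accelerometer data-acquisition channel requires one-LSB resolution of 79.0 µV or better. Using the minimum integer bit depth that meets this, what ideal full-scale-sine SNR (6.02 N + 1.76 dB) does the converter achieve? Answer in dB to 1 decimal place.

92.1 dB

Range = 0.79 − (-0.79) = 1.58 V.
1.58 V / 79.0 µV = 20000. Since 2^14 = 16384 and 2^15 = 32768, N = 15.
Ideal SNR at N = 15: 6.02·15 + 1.76 = 92.1 dB.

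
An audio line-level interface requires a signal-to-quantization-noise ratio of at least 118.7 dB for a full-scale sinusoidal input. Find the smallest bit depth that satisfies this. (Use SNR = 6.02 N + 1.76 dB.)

Required N = ⌈(118.7 − 1.76)/6.02⌉ = ⌈19.425⌉ = 20.

20 bits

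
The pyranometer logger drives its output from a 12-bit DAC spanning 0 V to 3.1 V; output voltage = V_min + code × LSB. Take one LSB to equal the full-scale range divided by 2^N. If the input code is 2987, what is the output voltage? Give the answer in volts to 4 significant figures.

2.261 V

Range is 3.1 V. LSB = 3.1 V / 2^12.
Output = V_min + (2987/4096) × range = 0 + 0.729248 × 3.1 V
      = 0 + 2.26067 = 2.26067 V.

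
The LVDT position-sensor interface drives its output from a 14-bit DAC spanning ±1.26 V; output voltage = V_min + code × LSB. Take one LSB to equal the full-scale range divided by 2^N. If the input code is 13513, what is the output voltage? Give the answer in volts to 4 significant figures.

0.8184 V

Full-scale range = 1.26 V − (-1.26 V) = 2.52 V. LSB = 2.52 V / 2^14.
V_out = -1.26 + 13513 × (2.52/16384) V
      = -1.26 V + 2.07842 V = 0.818416 V.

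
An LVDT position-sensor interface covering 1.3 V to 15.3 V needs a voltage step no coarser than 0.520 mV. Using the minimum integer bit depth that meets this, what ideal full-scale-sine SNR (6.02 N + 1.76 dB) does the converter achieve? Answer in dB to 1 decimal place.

92.1 dB

The full-scale span is 15.3 − (1.3) = 14 V.
14 V / 0.520 mV = 26920. Since 2^14 = 16384 and 2^15 = 32768, N = 15.
SNR = 6.02 × 15 + 1.76 = 92.06 dB.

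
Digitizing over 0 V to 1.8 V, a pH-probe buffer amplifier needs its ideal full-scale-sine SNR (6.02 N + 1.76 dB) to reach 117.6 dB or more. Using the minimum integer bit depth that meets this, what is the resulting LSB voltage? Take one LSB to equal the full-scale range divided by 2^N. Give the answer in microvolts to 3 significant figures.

V_FS = 1.8 V.
Required N = ⌈(117.6 − 1.76)/6.02⌉ = ⌈19.243⌉ = 20.
Step size = 1.8/1048576 V = 1.72 µV.

1.72 µV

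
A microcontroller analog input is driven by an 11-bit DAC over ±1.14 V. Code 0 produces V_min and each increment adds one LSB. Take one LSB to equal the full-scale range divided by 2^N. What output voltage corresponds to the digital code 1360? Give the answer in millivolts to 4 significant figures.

374.1 mV

Span: 1.14 V − (-1.14 V) = 2.28 V. LSB = 2.28 V / 2^11.
V_out = -1.14 + 1360 × (2.28/2048) V
      = -1.14 V + 1.51406 V = 0.374063 V.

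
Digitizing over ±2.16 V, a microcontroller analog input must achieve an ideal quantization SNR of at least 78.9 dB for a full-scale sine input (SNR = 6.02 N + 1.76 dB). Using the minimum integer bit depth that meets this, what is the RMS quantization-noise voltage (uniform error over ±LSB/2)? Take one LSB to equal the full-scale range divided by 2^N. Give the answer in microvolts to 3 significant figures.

152 µV

Span: 2.16 V − (-2.16 V) = 4.32 V.
N ≥ (78.9 − 1.76)/6.02 = 12.814 → N_min = 13.
LSB = 4.32 V / 2^13 = 0.52734 mV.
V_rms = LSB/√12 = 152 µV.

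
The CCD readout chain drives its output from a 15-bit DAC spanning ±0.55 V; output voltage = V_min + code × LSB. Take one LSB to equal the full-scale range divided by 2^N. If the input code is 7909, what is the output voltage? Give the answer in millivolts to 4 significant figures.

-284.5 mV

The full-scale span is 0.55 − (-0.55) = 1.1 V. LSB = 1.1 V / 2^15.
Output = V_min + (7909/32768) × range = -0.55 + 0.241364 × 1.1 V
      = -0.55 + 0.265500 = -0.284500 V.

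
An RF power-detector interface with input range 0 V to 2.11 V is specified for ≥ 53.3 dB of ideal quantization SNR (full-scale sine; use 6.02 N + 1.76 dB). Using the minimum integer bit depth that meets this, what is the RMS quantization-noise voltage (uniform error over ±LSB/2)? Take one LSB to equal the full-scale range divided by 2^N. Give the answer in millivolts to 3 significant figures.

Full-scale range = 2.11 V.
N ≥ (53.3 − 1.76)/6.02 = 8.561 → N_min = 9.
LSB = 2.11 V / 2^9 = 4.1211 mV.
V_rms = LSB/√12 = 1.19 mV.

1.19 mV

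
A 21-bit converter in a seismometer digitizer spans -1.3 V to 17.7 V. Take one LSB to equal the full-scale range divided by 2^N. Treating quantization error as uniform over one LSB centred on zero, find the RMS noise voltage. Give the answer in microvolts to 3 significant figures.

Span: 17.7 V − (-1.3 V) = 19 V.
LSB = 19 V ÷ 2^21 = 19/2097152 V = 9.0599 µV.
For a uniform distribution on [−LSB/2, +LSB/2], V_rms = LSB/√12 = 9.0599 µV/3.4641 = 2.62 µV.

2.62 µV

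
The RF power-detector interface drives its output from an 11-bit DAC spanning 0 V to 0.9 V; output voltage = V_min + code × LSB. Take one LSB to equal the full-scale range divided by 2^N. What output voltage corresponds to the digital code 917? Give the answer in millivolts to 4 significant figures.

V_FS = 0.9 V. LSB = 0.9 V / 2^11.
V_out = 0 + 917 × (0.9/2048) V
      = 0 V + 0.402979 V = 0.402979 V.

403.0 mV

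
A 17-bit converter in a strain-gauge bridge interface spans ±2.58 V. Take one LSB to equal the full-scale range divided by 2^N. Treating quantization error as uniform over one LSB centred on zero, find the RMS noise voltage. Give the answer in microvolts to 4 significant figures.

The full-scale span is 2.58 − (-2.58) = 5.16 V.
One LSB is 5.16 V / 131072 = 39.3677 µV.
V_rms = LSB/√12 = 39.3677 µV / √12 = 11.36 µV.

11.36 µV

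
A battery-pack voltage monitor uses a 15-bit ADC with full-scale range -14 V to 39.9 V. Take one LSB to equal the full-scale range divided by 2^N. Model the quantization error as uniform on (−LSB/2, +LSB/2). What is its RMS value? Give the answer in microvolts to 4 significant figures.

474.8 µV

Span: 39.9 V − (-14 V) = 53.9 V.
LSB = 53.9 V / 2^15 = 1.64490 mV.
For a uniform distribution on [−LSB/2, +LSB/2], V_rms = LSB/√12 = 1.64490 mV/3.4641 = 474.8 µV.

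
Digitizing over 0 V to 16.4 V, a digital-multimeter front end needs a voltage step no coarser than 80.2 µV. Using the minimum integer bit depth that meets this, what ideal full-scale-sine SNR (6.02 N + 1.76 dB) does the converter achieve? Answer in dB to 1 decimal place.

Span = 16.4 V.
16.4 V / 80.2 µV = 204500. Since 2^17 = 131072 and 2^18 = 262144, N = 18.
SNR = 6.02 × 18 + 1.76 = 110.12 dB.

110.1 dB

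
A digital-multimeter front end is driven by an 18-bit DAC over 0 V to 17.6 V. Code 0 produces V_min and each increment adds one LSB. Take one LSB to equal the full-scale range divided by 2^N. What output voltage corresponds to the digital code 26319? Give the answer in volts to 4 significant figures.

V_FS = 17.6 V. LSB = 17.6 V / 2^18.
V_out = 0 + 26319 × (17.6/262144) V
      = 0 V + 1.76702 V = 1.76702 V.

1.767 V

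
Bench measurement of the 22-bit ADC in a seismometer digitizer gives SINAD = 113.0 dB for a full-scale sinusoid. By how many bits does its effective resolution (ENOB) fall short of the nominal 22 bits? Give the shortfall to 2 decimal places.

ENOB = (SINAD − 1.76)/6.02 = (113.0 − 1.76)/6.02 = 18.4784 bits.
Lost resolution: 22 − 18.4784 = 3.5216 bits.

3.52 bits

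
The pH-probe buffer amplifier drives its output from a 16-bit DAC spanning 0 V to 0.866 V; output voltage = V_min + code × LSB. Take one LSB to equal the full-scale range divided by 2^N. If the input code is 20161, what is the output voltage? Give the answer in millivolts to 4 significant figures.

Range is 0.866 V. LSB = 0.866 V / 2^16.
V_out = 0 + 20161 × (0.866/65536) V
      = 0 + 0.266410 = 0.266410 V.

266.4 mV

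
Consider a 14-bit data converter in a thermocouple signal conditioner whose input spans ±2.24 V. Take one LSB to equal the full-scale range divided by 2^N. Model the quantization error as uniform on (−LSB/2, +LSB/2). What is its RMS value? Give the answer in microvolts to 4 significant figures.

The full-scale span is 2.24 − (-2.24) = 4.48 V.
Step size = 4.48/16384 V = 273.438 µV.
V_rms = LSB/√12 = 273.438 µV / √12 = 78.93 µV.

78.93 µV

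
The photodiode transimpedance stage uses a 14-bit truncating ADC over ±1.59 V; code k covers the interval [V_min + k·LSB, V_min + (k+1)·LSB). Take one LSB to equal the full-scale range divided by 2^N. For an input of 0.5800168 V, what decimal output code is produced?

11180

The full-scale span is 1.59 − (-1.59) = 3.18 V. LSB = 3.18 V / 2^14 ≈ 194.1 µV.
V_in − V_min = 0.5800168 − (-1.59) = 2.1700168 V.
Divide by LSB: 2.1700168 × 16384/3.18 = 11180.3633.
Truncating gives code 11180.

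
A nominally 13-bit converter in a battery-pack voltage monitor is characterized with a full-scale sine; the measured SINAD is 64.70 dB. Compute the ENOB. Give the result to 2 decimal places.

10.46 bits

ENOB = (64.70 − 1.76)/6.02 = 10.4551 bits.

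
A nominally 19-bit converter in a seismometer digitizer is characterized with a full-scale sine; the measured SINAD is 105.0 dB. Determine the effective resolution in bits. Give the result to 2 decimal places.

17.15 bits

(105.0 − 1.76) / 6.02 = 103.24/6.02 = 17.1495 effective bits.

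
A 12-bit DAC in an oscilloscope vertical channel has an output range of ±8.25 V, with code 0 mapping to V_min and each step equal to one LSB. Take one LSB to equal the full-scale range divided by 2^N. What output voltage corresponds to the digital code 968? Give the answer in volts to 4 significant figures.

-4.351 V

Full-scale range = 8.25 V − (-8.25 V) = 16.5 V. LSB = 16.5 V / 2^12.
Output = V_min + (968/4096) × range = -8.25 + 0.236328 × 16.5 V
      = -8.25 V + 3.89941 V = -4.35059 V.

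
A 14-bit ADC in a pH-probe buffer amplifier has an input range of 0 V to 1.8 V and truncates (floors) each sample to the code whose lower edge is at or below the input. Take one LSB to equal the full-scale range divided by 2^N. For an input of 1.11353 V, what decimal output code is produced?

10135

V_FS = 1.8 V. LSB = 1.8 V / 2^14 ≈ 109.9 µV.
(V_in − V_min) × 2^14/range = (1.11353 − (0)) × 16384/1.8 = 10135.598.
Floor → code = 10135.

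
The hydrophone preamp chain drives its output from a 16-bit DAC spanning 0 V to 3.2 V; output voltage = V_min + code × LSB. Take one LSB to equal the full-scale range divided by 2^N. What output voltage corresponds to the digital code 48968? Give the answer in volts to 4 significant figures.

2.391 V

Range is 3.2 V. LSB = 3.2 V / 2^16.
V_out = V_min + code × LSB = 0 V + 48968 × 3.2 V / 65536
      = 0 + 2.39102 = 2.39102 V.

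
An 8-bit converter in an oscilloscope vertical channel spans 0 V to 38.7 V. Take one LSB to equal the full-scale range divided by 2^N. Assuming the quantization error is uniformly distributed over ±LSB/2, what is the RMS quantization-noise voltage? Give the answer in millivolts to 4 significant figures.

43.64 mV

Full-scale range = 38.7 V.
One LSB is 38.7 V / 256 = 151.172 mV.
For a uniform distribution on [−LSB/2, +LSB/2], V_rms = LSB/√12 = 151.172 mV/3.4641 = 43.64 mV.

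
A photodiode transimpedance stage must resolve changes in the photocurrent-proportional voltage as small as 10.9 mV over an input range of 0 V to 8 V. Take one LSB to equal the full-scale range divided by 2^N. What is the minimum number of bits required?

10 bits

Range is 8 V.
Need 2^N ≥ 8 V / 10.9 mV = 733.9 → N_min = 10.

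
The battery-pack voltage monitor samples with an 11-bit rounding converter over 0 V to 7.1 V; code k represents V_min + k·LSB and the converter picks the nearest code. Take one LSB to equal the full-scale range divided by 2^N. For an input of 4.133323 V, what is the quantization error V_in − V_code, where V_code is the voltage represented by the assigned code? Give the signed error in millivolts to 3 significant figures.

+0.901 mV

Span = 7.1 V. LSB = 7.1 V / 2^11 ≈ 3.467 mV.
(4.133323 − (0)) / LSB = 4.133323 × 2048/7.1 = 1192.2599. Nearest integer: k = 1192.
V_code = V_min + k × range/2^11 = 0 + 1192 × 7.1/2048 = 4.132421875 V.
e = 4.133323 − (4.132421875) = +0.901 mV.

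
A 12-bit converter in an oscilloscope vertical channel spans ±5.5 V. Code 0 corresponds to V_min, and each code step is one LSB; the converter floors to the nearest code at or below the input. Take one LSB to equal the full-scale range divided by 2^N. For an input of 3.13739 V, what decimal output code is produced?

3216

The full-scale span is 5.5 − (-5.5) = 11 V. LSB = 11 V / 2^12 ≈ 2.686 mV.
(V_in − V_min) × 2^12/range = (3.13739 − (-5.5)) × 4096/11 = 3216.250.
Floor → code = 3216.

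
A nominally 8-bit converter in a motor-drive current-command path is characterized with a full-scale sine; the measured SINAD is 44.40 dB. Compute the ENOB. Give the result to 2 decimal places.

ENOB = (SINAD − 1.76) / 6.02 = (44.40 − 1.76) / 6.02 = 42.64 / 6.02 = 7.0831.

7.08 bits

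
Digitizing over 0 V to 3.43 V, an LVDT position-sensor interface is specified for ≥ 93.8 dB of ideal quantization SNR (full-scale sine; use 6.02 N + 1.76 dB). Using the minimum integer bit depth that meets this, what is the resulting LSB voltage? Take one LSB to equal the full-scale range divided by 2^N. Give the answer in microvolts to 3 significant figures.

52.3 µV

Full-scale range = 3.43 V.
Required N = ⌈(93.8 − 1.76)/6.02⌉ = ⌈15.289⌉ = 16.
LSB = 3.43 V ÷ 2^16 = 3.43/65536 V = 52.3 µV.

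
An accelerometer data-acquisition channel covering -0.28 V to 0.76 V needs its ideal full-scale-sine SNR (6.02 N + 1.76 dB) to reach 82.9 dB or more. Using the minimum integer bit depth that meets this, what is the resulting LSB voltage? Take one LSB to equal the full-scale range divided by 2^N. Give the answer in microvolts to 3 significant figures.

The full-scale span is 0.76 − (-0.28) = 1.04 V.
Required N = ⌈(82.9 − 1.76)/6.02⌉ = ⌈13.478⌉ = 14.
LSB = 1.04 V ÷ 2^14 = 1.04/16384 V = 63.5 µV.

63.5 µV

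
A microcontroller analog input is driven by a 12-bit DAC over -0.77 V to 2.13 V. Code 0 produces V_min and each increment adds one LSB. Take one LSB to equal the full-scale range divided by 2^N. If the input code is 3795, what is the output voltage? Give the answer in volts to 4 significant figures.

Span: 2.13 V − (-0.77 V) = 2.9 V. LSB = 2.9 V / 2^12.
V_out = V_min + code × LSB = -0.77 V + 3795 × 2.9 V / 4096
      = -0.77 V + 2.68689 V = 1.91689 V.

1.917 V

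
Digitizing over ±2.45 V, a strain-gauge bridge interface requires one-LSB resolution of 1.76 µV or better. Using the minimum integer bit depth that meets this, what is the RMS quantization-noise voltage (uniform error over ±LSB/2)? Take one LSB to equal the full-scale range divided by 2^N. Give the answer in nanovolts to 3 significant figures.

337 nV

Span: 2.45 V − (-2.45 V) = 4.9 V.
Need 2^N ≥ 4.9 V / 1.76 µV = 2.784e6 → N_min = 22.
Step size = 4.9/4194304 V = 1.1683 µV.
V_rms = LSB/√12 = 337 nV.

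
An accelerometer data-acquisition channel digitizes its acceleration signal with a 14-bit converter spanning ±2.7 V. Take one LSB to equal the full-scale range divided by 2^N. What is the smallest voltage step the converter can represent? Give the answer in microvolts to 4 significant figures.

The full-scale span is 2.7 − (-2.7) = 5.4 V.
2^14 = 16384 levels.
Step size = 5.4/16384 V = 329.6 µV.

329.6 µV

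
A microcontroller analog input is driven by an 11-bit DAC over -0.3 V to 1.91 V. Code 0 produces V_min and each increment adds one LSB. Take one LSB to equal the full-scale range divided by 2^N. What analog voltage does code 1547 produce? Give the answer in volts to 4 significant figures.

The full-scale span is 1.91 − (-0.3) = 2.21 V. LSB = 2.21 V / 2^11.
Output = V_min + (1547/2048) × range = -0.3 + 0.755371 × 2.21 V
      = -0.3 + 1.66937 = 1.36937 V.

1.369 V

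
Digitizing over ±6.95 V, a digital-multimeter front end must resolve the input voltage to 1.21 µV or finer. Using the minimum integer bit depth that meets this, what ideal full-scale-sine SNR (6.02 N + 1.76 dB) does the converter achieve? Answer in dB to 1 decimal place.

Full-scale range = 6.95 V − (-6.95 V) = 13.9 V.
Required number of levels: 13.9/1.21 µV = 1.1488e7; smallest N with 2^N ≥ that is 24.
Ideal SNR at N = 24: 6.02·24 + 1.76 = 146.2 dB.

146.2 dB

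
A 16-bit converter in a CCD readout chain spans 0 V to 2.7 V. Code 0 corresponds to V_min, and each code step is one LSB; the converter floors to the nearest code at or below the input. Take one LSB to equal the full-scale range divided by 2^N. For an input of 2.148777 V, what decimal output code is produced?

52156

Range is 2.7 V. LSB = 2.7 V / 2^16 ≈ 41.20 µV.
V_in − V_min = 2.148777 − (0) = 2.148777 V.
Divide by LSB: 2.148777 × 65536/2.7 = 52156.3887.
Truncating gives code 52156.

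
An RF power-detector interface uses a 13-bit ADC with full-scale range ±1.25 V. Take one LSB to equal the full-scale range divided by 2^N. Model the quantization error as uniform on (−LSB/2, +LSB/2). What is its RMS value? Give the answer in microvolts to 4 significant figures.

88.10 µV

Range = 1.25 − (-1.25) = 2.5 V.
LSB = 2.5 V ÷ 2^13 = 2.5/8192 V = 305.176 µV.
For a uniform distribution on [−LSB/2, +LSB/2], V_rms = LSB/√12 = 305.176 µV/3.4641 = 88.10 µV.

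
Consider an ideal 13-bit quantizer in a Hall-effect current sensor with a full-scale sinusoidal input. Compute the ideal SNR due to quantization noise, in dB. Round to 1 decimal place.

80.0 dB

6.02(13) + 1.76 = 78.26 + 1.76 = 80.02 dB.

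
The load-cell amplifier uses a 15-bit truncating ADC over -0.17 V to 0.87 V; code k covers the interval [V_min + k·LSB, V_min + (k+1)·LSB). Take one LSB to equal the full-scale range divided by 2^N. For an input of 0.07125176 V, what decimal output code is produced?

Span: 0.87 V − (-0.17 V) = 1.04 V. LSB = 1.04 V / 2^15 ≈ 31.74 µV.
V_in − V_min = 0.07125176 − (-0.17) = 0.24125176 V.
Divide by LSB: 0.24125176 × 32768/1.04 = 7601.2862.
Truncating gives code 7601.

7601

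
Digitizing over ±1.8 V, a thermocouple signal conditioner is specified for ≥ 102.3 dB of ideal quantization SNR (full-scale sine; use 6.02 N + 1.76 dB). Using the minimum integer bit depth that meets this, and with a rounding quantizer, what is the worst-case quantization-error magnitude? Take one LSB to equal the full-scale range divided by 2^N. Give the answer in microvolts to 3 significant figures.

The full-scale span is 1.8 − (-1.8) = 3.6 V.
Solving 6.02 N ≥ 102.3 − 1.76: N ≥ 16.701. Round up → N = 17.
LSB = 3.6 V / 2^17 = 27.466 µV.
Max error for round-to-nearest is LSB/2 = 13.7 µV.

13.7 µV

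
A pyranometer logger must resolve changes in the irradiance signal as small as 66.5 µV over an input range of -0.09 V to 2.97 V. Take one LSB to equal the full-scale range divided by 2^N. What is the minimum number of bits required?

Span: 2.97 V − (-0.09 V) = 3.06 V.
Required number of levels: 3.06/66.5 µV = 46015; smallest N with 2^N ≥ that is 16.

16 bits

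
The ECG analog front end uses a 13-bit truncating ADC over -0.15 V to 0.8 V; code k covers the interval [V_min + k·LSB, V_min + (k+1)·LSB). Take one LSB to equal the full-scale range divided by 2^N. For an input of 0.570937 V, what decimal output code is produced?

The full-scale span is 0.8 − (-0.15) = 0.95 V. LSB = 0.95 V / 2^13 ≈ 116.0 µV.
V_in − V_min = 0.570937 − (-0.15) = 0.720937 V.
Divide by LSB: 0.720937 × 8192/0.95 = 6216.7536.
Truncating gives code 6216.

6216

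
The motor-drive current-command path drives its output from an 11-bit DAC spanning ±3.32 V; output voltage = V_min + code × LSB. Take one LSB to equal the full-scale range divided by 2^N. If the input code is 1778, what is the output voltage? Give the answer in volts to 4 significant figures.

Full-scale range = 3.32 V − (-3.32 V) = 6.64 V. LSB = 6.64 V / 2^11.
V_out = -3.32 + 1778 × (6.64/2048) V
      = -3.32 + 5.76461 = 2.44461 V.

2.445 V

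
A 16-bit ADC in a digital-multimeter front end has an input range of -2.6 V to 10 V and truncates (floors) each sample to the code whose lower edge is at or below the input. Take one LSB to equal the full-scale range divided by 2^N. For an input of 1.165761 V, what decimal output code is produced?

Span: 10 V − (-2.6 V) = 12.6 V. LSB = 12.6 V / 2^16 ≈ 192.3 µV.
V_in − V_min = 1.165761 − (-2.6) = 3.765761 V.
Divide by LSB: 3.765761 × 65536/12.6 = 19586.7391.
Truncating gives code 19586.

19586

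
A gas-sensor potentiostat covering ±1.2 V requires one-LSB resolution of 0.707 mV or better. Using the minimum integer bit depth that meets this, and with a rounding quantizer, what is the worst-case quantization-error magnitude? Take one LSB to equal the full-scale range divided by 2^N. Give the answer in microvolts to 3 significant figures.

Span: 1.2 V − (-1.2 V) = 2.4 V.
Required number of levels: 2.4/0.707 mV = 3394.6; smallest N with 2^N ≥ that is 12.
Step size = 2.4/4096 V = 0.58594 mV.
Max error for round-to-nearest is LSB/2 = 293 µV.

293 µV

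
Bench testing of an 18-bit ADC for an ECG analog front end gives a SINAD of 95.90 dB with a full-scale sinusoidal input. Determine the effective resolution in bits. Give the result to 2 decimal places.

15.64 bits

Inverting SNR = 6.02 N + 1.76: N_eff = (95.90 − 1.76)/6.02 = 15.6379.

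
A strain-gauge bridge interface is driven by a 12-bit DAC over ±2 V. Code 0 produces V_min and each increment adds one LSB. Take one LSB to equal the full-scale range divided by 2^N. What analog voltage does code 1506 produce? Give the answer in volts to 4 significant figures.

Full-scale range = 2 V − (-2 V) = 4 V. LSB = 4 V / 2^12.
V_out = -2 + 1506 × (4/4096) V
      = -2 V + 1.47070 V = -0.529297 V.

-0.5293 V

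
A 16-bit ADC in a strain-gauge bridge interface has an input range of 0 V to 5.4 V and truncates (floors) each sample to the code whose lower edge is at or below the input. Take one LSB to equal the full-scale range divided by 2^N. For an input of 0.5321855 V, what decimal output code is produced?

6458

Full-scale range = 5.4 V. LSB = 5.4 V / 2^16 ≈ 82.40 µV.
V_in − V_min = 0.5321855 − (0) = 0.5321855 V.
Divide by LSB: 0.5321855 × 65536/5.4 = 6458.7609.
Truncating gives code 6458.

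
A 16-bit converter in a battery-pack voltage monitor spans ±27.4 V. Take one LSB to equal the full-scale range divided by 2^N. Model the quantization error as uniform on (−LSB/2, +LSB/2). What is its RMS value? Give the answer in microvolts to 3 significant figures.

Span: 27.4 V − (-27.4 V) = 54.8 V.
Step size = 54.8/65536 V = 0.83618 mV.
σ_q = LSB/√12 = 0.83618 mV/3.4641 = 241 µV.

241 µV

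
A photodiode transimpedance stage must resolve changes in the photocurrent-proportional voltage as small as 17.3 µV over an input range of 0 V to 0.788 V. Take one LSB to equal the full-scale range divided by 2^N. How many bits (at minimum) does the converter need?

V_FS = 0.788 V.
0.788 V / 17.3 µV = 45550. Since 2^15 = 32768 and 2^16 = 65536, N = 16.

16 bits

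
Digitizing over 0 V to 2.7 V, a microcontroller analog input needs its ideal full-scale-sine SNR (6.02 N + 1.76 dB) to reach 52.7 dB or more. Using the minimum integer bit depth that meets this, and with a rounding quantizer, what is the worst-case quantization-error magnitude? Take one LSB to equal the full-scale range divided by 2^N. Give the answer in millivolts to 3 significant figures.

Span = 2.7 V.
Solving 6.02 N ≥ 52.7 − 1.76: N ≥ 8.462. Round up → N = 9.
LSB = 2.7 V / 2^9 = 5.2734 mV.
|e|_max = LSB/2 = 2.64 mV.

2.64 mV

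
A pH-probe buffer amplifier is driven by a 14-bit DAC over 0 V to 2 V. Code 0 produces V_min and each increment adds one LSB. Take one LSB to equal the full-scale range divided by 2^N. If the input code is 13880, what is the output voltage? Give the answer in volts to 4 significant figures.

Full-scale range = 2 V. LSB = 2 V / 2^14.
V_out = V_min + code × LSB = 0 V + 13880 × 2 V / 16384
      = 0 + 1.69434 = 1.69434 V.

1.694 V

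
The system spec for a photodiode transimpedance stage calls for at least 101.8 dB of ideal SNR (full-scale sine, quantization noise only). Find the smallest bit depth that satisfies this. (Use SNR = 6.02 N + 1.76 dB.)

Required N = ⌈(101.8 − 1.76)/6.02⌉ = ⌈16.618⌉ = 17.

17 bits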